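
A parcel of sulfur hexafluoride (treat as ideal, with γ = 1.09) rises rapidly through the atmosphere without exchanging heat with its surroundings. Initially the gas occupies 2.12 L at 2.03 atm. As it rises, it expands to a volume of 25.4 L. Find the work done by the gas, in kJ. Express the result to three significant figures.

W ≈ 0.970 kJ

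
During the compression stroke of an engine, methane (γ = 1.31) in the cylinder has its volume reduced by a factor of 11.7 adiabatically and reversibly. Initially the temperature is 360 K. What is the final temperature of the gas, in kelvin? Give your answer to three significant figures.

T₂ ≈ 772 K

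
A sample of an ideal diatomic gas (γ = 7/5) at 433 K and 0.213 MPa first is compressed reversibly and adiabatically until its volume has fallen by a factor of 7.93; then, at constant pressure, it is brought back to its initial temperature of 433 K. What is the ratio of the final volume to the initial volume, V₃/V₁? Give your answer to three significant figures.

V₃/V₁ ≈ 0.0551

Adiabatic step: V₂/V₁ = 0.1261; T₂ = T₁·7.93^(2/5) = 991.3 K.
Isobaric step: V₃/V₂ = T₃/T₂ = 433/991.3.
V₃/V₁ = (V₂/V₁)(V₃/V₂) = 0.1261 × (433/991.3) = 0.05508.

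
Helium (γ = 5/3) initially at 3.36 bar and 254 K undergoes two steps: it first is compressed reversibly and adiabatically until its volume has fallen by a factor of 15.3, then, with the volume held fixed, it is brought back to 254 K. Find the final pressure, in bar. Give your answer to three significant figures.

P₃ ≈ 51.4 bar

Adiabatic step (PV^γ = const): P₂ = 3.36×15.3^(5/3) = 316.8 bar; T₂ = 254×15.3^(2/3) = 1565 K.
Isochoric: P₃ = P₂(T₃/T₂) = 316.8 × (254/1565) = 51.41 bar.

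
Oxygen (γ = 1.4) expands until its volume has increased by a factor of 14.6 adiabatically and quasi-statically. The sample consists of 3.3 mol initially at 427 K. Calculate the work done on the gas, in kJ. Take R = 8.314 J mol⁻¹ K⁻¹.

W ≈ -19.3 kJ

Adiabatic: T₁V₁^(γ−1) = T₂V₂^(γ−1) ⇒ T₂ = T₁ (V₁/V₂)^(γ−1).
T₂ = 427 × (1/14.6)^(0.4) = 146.1 K.
Q = 0, so ΔU = W_on_gas = nCᵥΔT with Cᵥ = R/(γ−1) = 20.79 J/(mol·K).
ΔU = 3.3 × 20.79 × (146.1 − 427) = -19270 J.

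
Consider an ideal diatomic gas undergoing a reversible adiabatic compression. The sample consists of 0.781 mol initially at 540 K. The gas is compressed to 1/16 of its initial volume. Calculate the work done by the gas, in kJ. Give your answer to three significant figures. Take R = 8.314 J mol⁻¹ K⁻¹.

W ≈ -17.8 kJ

Adiabatic: T₁V₁^(γ−1) = T₂V₂^(γ−1) ⇒ T₂ = T₁ (V₁/V₂)^(γ−1).
γ = 7/5 for a diatomic ideal gas, so γ−1 = 2/5.
T₂ = 540 × 16^(2/5) = 1637 K.
Q = 0, so ΔU = W_on_gas = nCᵥΔT with Cᵥ = R/(γ−1) = 20.79 J/(mol·K).
ΔU = 0.781 × 20.79 × (1637 − 540) = 17810 J.
Work done by the gas = −ΔU = -17810 J.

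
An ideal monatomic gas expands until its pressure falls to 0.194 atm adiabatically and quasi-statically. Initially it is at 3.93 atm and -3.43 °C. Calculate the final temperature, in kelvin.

T₂ ≈ 81.0 K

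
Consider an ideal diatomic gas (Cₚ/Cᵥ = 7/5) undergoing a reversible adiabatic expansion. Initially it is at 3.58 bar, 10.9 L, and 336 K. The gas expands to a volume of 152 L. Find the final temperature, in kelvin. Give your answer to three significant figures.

For a reversible adiabat TV^(γ−1) is constant, so T₂ = T₁ (V₁/V₂)^(γ−1).
T₂ = 336 × (10.9/152)^(2/5) = 117.1 K.

T₂ ≈ 117 K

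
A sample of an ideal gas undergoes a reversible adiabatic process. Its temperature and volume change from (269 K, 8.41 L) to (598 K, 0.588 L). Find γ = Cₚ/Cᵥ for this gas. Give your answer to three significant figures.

γ ≈ 1.30

TV^(γ−1) = const ⇒ γ − 1 = ln(T₂/T₁) / ln(V₁/V₂).
γ = 1 + ln(598/269) / ln(8.41/0.588) = 1.3.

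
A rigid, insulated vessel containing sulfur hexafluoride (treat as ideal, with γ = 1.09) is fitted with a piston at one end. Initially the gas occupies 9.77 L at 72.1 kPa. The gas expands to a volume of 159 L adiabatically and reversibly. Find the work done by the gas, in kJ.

W ≈ 1.74 kJ

P₂ = P₁(V₁/V₂)^γ = 72.1×(9.77/159)^(1.09) = 3.447 kPa.
For a reversible adiabat, W_by_gas = (P₁V₁ − P₂V₂)/(γ−1).
W_by = (72100×0.00977 − 3447×0.159) / (0.09) = 1738 J.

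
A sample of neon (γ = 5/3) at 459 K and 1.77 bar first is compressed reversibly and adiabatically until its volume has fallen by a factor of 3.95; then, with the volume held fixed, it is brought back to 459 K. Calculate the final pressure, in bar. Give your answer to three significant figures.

P₃ ≈ 6.99 bar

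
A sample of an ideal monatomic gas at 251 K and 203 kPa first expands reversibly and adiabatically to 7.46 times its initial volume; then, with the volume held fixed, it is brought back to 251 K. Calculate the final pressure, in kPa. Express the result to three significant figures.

For a monatomic ideal gas γ = 5/3.
Adiabatic step (PV^γ = const): P₂ = 203×(1/7.46)^(5/3) = 7.127 kPa; T₂ = 251×(1/7.46)^(2/3) = 65.74 K.
Isochoric: P₃ = P₂(T₃/T₂) = 7.127 × (251/65.74) = 27.21 kPa.

P₃ ≈ 27.2 kPa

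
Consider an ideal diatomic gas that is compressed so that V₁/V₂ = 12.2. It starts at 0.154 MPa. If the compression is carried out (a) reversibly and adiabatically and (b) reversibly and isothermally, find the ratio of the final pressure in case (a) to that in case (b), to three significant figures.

For a diatomic ideal gas γ = 7/5.
Isothermal: P_b = P₁(V₁/V₂) = 0.154×12.2.
Adiabatic: P_a = P₁(V₁/V₂)^γ = 0.154×12.2^(7/5).
P_a/P_b = (V₁/V₂)^(γ−1) = 12.2^(2/5) = 2.72.

P_adiabatic / P_isothermal ≈ 2.72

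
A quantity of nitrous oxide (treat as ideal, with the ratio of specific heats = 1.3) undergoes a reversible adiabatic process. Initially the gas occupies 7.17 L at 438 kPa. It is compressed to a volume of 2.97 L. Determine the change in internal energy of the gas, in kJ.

ΔU ≈ 3.17 kJ

P₂ = P₁(V₁/V₂)^γ = 438×(7.17/2.97)^(1.3) = 1377 kPa.
For a reversible adiabat, W_by_gas = (P₁V₁ − P₂V₂)/(γ−1).
W_by = (438000×0.00717 − 1.377×10^6×0.00297) / (0.3) = -3168 J.
Q = 0 ⇒ ΔU = −W_by = 3168 J.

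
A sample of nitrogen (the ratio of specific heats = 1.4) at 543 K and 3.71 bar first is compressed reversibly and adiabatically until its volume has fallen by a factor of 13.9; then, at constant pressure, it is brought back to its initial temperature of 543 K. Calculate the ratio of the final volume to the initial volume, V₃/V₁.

V₃/V₁ ≈ 0.0251

Adiabatic step: V₂/V₁ = 0.07194; T₂ = T₁·13.9^(0.4) = 1556 K.
Isobaric step: V₃/V₂ = T₃/T₂ = 543/1556.
V₃/V₁ = (V₂/V₁)(V₃/V₂) = 0.07194 × (543/1556) = 0.02511.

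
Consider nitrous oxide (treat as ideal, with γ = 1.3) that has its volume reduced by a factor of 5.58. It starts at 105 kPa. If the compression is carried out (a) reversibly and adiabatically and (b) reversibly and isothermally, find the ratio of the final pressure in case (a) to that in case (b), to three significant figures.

P_adiabatic / P_isothermal ≈ 1.67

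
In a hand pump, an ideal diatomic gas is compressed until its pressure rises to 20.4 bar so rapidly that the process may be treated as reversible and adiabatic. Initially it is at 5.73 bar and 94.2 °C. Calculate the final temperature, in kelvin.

T₂ ≈ 528 K

Adiabatic: T₂/T₁ = (P₂/P₁)^((γ−1)/γ).
For a diatomic ideal gas γ = 7/5, so (γ−1)/γ = 2/7.
T₁ = 94.2 °C = 367.3 K.
T₂ = 367.3 × (20.4/5.73)^(2/7) = 528 K.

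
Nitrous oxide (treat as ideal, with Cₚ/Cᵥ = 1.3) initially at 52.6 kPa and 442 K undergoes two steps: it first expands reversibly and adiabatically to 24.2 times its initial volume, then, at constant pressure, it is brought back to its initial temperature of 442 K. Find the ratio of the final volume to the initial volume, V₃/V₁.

V₃/V₁ ≈ 62.9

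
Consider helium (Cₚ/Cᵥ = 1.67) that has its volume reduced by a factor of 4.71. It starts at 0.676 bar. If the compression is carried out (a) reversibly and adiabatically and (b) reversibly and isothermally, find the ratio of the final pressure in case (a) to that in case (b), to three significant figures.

P_adiabatic / P_isothermal ≈ 2.82

Isothermal: P_b = P₁(V₁/V₂) = 0.676×4.71.
Adiabatic: P_a = P₁(V₁/V₂)^γ = 0.676×4.71^(1.67).
P_a/P_b = (V₁/V₂)^(γ−1) = 4.71^(0.67) = 2.824.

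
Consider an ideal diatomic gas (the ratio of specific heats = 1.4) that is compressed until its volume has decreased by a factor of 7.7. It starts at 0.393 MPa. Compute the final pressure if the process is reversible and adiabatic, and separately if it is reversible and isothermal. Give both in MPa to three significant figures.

Isothermal: P₂ = P₁(V₁/V₂) = 0.393×7.7 = 3.026 MPa.
Adiabatic: P₂ = P₁(V₁/V₂)^γ = 0.393×7.7^(1.4) = 6.847 MPa.

adiabatic: 6.85 MPa; isothermal: 3.03 MPa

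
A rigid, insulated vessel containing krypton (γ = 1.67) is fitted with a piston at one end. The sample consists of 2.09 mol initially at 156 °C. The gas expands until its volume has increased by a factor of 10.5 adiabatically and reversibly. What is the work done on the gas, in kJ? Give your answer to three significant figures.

Adiabatic: T₁V₁^(γ−1) = T₂V₂^(γ−1) ⇒ T₂ = T₁ (V₁/V₂)^(γ−1).
T₁ = 156 °C = 429.1 K.
T₂ = 429.1 × (1/10.5)^(0.67) = 88.8 K.
Q = 0, so ΔU = W_on_gas = nCᵥΔT with Cᵥ = R/(γ−1) = 12.41 J/(mol·K).
ΔU = 2.09 × 12.41 × (88.8 − 429.1) = -8827 J.

W ≈ -8.83 kJ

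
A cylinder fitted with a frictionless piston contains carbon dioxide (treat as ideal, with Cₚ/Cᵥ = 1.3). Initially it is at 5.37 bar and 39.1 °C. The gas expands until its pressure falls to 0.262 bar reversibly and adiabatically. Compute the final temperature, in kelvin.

Adiabatic: T₂/T₁ = (P₂/P₁)^((γ−1)/γ).
T₁ = 39.1 °C = 312.2 K.
T₂ = 312.2 × (0.262/5.37)^(0.231) = 155.5 K.

T₂ ≈ 156 K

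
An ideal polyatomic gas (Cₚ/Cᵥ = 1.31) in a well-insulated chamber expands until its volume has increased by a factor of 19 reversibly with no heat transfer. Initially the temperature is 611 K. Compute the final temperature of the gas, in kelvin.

For a reversible adiabat TV^(γ−1) is constant, so T₂ = T₁ (V₁/V₂)^(γ−1).
T₂ = 611 × (1/19)^(0.31) = 245.3 K.

T₂ ≈ 245 K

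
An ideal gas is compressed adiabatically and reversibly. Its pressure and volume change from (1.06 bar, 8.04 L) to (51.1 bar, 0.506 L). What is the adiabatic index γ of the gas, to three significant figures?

PV^γ = const ⇒ γ = ln(P₂/P₁) / ln(V₁/V₂).
γ = ln(51.1/1.06) / ln(8.04/0.506) = 1.401.

γ ≈ 1.40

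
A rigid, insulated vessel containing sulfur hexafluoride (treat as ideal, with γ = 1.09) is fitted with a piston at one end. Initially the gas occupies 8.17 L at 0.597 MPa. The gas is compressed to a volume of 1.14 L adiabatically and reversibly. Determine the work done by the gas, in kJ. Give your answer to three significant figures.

W ≈ -10.5 kJ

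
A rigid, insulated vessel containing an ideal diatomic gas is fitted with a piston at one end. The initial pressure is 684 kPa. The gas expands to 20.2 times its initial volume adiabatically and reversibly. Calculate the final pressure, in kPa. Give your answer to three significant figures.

Adiabatic: P₁V₁^γ = P₂V₂^γ ⇒ P₂ = P₁ (V₁/V₂)^γ.
For a diatomic ideal gas γ = 7/5.
P₂ = 684 × (1/20.2)^(7/5) = 10.18 kPa.

P₂ ≈ 10.2 kPa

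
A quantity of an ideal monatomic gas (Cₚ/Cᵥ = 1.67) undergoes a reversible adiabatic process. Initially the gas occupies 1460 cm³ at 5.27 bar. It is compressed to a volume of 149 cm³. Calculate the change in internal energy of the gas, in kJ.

ΔU ≈ 4.15 kJ

P₂ = P₁(V₁/V₂)^γ = 5.27×(1460/149)^(1.67) = 238.3 bar.
For a reversible adiabat, W_by_gas = (P₁V₁ − P₂V₂)/(γ−1).
W_by = (527000×0.00146 − 2.383×10^7×0.000149) / (0.67) = -4150 J.
Q = 0 ⇒ ΔU = −W_by = 4150 J.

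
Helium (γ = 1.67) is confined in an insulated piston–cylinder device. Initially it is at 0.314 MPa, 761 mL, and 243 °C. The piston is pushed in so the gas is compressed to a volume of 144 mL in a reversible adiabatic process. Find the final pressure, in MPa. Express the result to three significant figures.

P₂ ≈ 5.06 MPa

Since PV^γ is constant along a reversible adiabat, P₂ = P₁ (V₁/V₂)^γ.
P₂ = 0.314 × (761/144)^(1.67) = 5.063 MPa.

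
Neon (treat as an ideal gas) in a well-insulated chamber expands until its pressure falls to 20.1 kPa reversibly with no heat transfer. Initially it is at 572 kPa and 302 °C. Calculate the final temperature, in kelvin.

Along an adiabat T P^((1−γ)/γ) is constant, so T₂ = T₁ (P₂/P₁)^((γ−1)/γ).
For a monatomic ideal gas γ = 5/3, so (γ−1)/γ = 2/5.
T₁ = 302 °C = 575.1 K.
T₂ = 575.1 × (20.1/572)^(2/5) = 150.7 K.

T₂ ≈ 151 K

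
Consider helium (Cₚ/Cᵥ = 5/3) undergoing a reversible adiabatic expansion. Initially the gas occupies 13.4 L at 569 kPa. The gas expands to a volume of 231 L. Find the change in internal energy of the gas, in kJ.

ΔU ≈ -9.72 kJ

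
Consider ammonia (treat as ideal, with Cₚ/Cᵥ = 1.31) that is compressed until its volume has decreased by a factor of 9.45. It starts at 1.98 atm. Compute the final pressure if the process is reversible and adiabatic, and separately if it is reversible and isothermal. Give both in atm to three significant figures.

adiabatic: 37.5 atm; isothermal: 18.7 atm

Isothermal: P₂ = P₁(V₁/V₂) = 1.98×9.45 = 18.71 atm.
Adiabatic: P₂ = P₁(V₁/V₂)^γ = 1.98×9.45^(1.31) = 37.54 atm.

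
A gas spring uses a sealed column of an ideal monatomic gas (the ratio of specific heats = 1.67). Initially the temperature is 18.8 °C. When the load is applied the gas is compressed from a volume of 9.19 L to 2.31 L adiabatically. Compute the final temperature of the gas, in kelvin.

For a reversible adiabat TV^(γ−1) is constant, so T₂ = T₁ (V₁/V₂)^(γ−1).
T₁ = 18.8 °C = 291.9 K.
T₂ = 291.9 × (9.19/2.31)^(0.67) = 736.4 K.

T₂ ≈ 736 K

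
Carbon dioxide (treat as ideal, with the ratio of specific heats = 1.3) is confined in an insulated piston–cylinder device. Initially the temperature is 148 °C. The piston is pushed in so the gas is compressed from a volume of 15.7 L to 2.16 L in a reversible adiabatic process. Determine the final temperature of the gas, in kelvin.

T₂ ≈ 764 K

For a reversible adiabat TV^(γ−1) is constant, so T₂ = T₁ (V₁/V₂)^(γ−1).
T₁ = 148 °C = 421.1 K.
T₂ = 421.1 × (15.7/2.16)^(0.3) = 763.6 K.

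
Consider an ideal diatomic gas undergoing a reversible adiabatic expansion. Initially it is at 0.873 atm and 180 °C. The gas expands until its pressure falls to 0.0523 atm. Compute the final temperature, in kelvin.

Along an adiabat T P^((1−γ)/γ) is constant, so T₂ = T₁ (P₂/P₁)^((γ−1)/γ).
For a diatomic ideal gas γ = 7/5, so (γ−1)/γ = 2/7.
T₁ = 180 °C = 453.1 K.
T₂ = 453.1 × (0.0523/0.873)^(2/7) = 202.7 K.

T₂ ≈ 203 K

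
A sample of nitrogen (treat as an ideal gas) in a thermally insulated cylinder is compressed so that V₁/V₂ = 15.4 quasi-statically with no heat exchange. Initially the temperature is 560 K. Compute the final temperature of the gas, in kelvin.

T₂ ≈ 1670 K

For a reversible adiabat TV^(γ−1) is constant, so T₂ = T₁ (V₁/V₂)^(γ−1).
For a diatomic ideal gas γ = 7/5, so γ−1 = 2/5.
T₂ = 560 × 15.4^(2/5) = 1672 K.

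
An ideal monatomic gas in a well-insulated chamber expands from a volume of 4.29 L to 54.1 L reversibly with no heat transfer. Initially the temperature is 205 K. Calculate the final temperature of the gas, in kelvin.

Adiabatic: T₁V₁^(γ−1) = T₂V₂^(γ−1) ⇒ T₂ = T₁ (V₁/V₂)^(γ−1).
For a monatomic ideal gas γ = 5/3, so γ−1 = 2/3.
T₂ = 205 × (4.29/54.1)^(2/3) = 37.84 K.

T₂ ≈ 37.8 K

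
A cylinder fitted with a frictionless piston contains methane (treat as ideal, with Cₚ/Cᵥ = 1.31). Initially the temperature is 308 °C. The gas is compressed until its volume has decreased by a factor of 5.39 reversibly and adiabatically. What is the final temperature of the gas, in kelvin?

For a reversible adiabat TV^(γ−1) is constant, so T₂ = T₁ (V₁/V₂)^(γ−1).
T₁ = 308 °C = 581.1 K.
T₂ = 581.1 × 5.39^(0.31) = 979.7 K.

T₂ ≈ 980 K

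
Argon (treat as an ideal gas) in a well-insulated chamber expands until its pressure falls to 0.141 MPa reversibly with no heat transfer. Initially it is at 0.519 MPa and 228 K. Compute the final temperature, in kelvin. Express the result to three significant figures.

Adiabatic: T₂/T₁ = (P₂/P₁)^((γ−1)/γ).
For a monatomic ideal gas γ = 5/3, so (γ−1)/γ = 2/5.
T₂ = 228 × (0.141/0.519)^(2/5) = 135.4 K.

T₂ ≈ 135 K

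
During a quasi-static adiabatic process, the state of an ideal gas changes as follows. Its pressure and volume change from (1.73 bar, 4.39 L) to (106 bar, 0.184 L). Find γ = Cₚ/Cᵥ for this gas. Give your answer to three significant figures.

PV^γ = const ⇒ γ = ln(P₂/P₁) / ln(V₁/V₂).
γ = ln(106/1.73) / ln(4.39/0.184) = 1.297.

γ ≈ 1.30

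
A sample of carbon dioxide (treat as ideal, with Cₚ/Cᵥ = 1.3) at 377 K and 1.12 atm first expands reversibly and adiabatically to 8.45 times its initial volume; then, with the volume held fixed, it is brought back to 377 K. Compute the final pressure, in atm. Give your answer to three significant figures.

P₃ ≈ 0.133 atm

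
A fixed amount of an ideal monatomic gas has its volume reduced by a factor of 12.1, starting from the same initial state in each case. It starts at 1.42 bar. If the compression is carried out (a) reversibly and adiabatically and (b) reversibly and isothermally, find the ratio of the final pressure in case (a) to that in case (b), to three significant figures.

P_adiabatic / P_isothermal ≈ 5.27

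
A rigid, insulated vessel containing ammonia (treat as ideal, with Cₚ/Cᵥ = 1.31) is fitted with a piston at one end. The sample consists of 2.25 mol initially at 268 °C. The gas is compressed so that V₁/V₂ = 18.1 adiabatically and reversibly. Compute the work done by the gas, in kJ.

Adiabatic: T₁V₁^(γ−1) = T₂V₂^(γ−1) ⇒ T₂ = T₁ (V₁/V₂)^(γ−1).
T₁ = 268 °C = 541.1 K.
T₂ = 541.1 × 18.1^(0.31) = 1328 K.
Q = 0, so ΔU = W_on_gas = nCᵥΔT with Cᵥ = R/(γ−1) = 26.82 J/(mol·K).
ΔU = 2.25 × 26.82 × (1328 − 541.1) = 47480 J.
Work done by the gas = −ΔU = -47480 J.

W ≈ -47.5 kJ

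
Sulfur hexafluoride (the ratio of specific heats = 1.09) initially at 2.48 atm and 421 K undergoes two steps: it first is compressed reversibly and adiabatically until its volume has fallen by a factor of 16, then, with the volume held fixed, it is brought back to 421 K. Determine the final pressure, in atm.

Adiabatic step (PV^γ = const): P₂ = 2.48×16^(1.09) = 50.93 atm; T₂ = 421×16^(0.09) = 540.3 K.
Isochoric: P₃ = P₂(T₃/T₂) = 50.93 × (421/540.3) = 39.68 atm.

P₃ ≈ 39.7 atm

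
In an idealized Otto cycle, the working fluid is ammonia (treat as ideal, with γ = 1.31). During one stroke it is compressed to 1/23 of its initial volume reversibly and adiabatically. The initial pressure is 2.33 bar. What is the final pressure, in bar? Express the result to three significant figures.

P₂ ≈ 142 bar

Adiabatic: P₁V₁^γ = P₂V₂^γ ⇒ P₂ = P₁ (V₁/V₂)^γ.
P₂ = 2.33 × 23^(1.31) = 141.7 bar.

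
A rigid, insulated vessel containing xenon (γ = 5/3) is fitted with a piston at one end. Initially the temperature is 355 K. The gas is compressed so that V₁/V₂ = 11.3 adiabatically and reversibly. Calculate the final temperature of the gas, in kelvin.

For a reversible adiabat TV^(γ−1) is constant, so T₂ = T₁ (V₁/V₂)^(γ−1).
T₂ = 355 × 11.3^(2/3) = 1788 K.

T₂ ≈ 1790 K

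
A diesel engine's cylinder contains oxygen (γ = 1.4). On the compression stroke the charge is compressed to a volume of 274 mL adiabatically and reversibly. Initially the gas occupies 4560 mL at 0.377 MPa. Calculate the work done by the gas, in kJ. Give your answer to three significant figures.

W ≈ -8.94 kJ

P₂ = P₁(V₁/V₂)^γ = 0.377×(4560/274)^(1.4) = 19.32 MPa.
For a reversible adiabat, W_by_gas = (P₁V₁ − P₂V₂)/(γ−1).
W_by = (377000×0.00456 − 1.932×10^7×0.000274) / (0.4) = -8937 J.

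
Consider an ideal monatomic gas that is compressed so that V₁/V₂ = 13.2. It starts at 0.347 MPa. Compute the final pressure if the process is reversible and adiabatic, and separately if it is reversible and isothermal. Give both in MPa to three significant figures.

For a monatomic ideal gas γ = 5/3.
Isothermal: P₂ = P₁(V₁/V₂) = 0.347×13.2 = 4.58 MPa.
Adiabatic: P₂ = P₁(V₁/V₂)^γ = 0.347×13.2^(5/3) = 25.58 MPa.

adiabatic: 25.6 MPa; isothermal: 4.58 MPa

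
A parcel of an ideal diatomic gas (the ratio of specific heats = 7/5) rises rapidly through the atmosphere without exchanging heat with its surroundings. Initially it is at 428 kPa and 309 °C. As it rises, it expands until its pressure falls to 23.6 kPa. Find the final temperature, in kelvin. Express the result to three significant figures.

T₂ ≈ 254 K

Along an adiabat T P^((1−γ)/γ) is constant, so T₂ = T₁ (P₂/P₁)^((γ−1)/γ).
T₁ = 309 °C = 582.1 K.
T₂ = 582.1 × (23.6/428)^(2/7) = 254.4 K.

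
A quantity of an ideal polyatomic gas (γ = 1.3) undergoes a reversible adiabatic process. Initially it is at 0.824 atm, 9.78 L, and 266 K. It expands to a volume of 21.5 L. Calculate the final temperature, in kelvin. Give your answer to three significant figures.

For a reversible adiabat TV^(γ−1) is constant, so T₂ = T₁ (V₁/V₂)^(γ−1).
T₂ = 266 × (9.78/21.5)^(0.3) = 210 K.

T₂ ≈ 210 K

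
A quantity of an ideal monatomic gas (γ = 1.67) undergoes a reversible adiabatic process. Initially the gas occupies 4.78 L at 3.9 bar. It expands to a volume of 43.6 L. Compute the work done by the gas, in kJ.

P₂ = P₁(V₁/V₂)^γ = 3.9×(4.78/43.6)^(1.67) = 0.09722 bar.
For a reversible adiabat, W_by_gas = (P₁V₁ − P₂V₂)/(γ−1).
W_by = (390000×0.00478 − 9722×0.0436) / (0.67) = 2150 J.

W ≈ 2.15 kJ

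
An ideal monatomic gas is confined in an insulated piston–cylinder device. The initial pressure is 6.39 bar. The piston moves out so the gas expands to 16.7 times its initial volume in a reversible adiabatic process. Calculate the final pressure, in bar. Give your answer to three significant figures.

Since PV^γ is constant along a reversible adiabat, P₂ = P₁ (V₁/V₂)^γ.
For a monatomic ideal gas γ = 5/3.
P₂ = 6.39 × (1/16.7)^(5/3) = 0.05857 bar.

P₂ ≈ 0.0586 bar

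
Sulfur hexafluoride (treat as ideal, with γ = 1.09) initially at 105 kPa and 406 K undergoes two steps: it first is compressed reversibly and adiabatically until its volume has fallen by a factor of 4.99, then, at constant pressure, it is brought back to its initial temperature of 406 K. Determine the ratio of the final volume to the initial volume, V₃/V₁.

V₃/V₁ ≈ 0.173

Adiabatic step: V₂/V₁ = 0.2004; T₂ = T₁·4.99^(0.09) = 469.2 K.
Isobaric step: V₃/V₂ = T₃/T₂ = 406/469.2.
V₃/V₁ = (V₂/V₁)(V₃/V₂) = 0.2004 × (406/469.2) = 0.1734.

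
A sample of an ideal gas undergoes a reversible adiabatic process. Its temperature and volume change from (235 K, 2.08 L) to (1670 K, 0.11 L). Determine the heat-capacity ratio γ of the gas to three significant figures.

γ ≈ 1.67

TV^(γ−1) = const ⇒ γ − 1 = ln(T₂/T₁) / ln(V₁/V₂).
γ = 1 + ln(1670/235) / ln(2.08/0.11) = 1.667.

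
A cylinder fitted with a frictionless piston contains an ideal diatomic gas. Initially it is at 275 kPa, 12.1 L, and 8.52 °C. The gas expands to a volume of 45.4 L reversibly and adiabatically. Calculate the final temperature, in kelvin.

For a reversible adiabat TV^(γ−1) is constant, so T₂ = T₁ (V₁/V₂)^(γ−1).
γ = 7/5 for a diatomic ideal gas.
T₁ = 8.52 °C = 281.7 K.
T₂ = 281.7 × (12.1/45.4)^(2/5) = 166 K.

T₂ ≈ 166 K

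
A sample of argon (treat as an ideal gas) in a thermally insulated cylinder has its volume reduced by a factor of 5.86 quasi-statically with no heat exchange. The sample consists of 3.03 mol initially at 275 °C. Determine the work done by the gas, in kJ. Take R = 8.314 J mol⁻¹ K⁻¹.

W ≈ -46.6 kJ

Adiabatic: T₁V₁^(γ−1) = T₂V₂^(γ−1) ⇒ T₂ = T₁ (V₁/V₂)^(γ−1).
γ = 5/3 for a monatomic ideal gas, so γ−1 = 2/3.
T₁ = 275 °C = 548.1 K.
T₂ = 548.1 × 5.86^(2/3) = 1782 K.
Q = 0, so ΔU = W_on_gas = nCᵥΔT with Cᵥ = R/(γ−1) = 12.47 J/(mol·K).
ΔU = 3.03 × 12.47 × (1782 − 548.1) = 46610 J.
Work done by the gas = −ΔU = -46610 J.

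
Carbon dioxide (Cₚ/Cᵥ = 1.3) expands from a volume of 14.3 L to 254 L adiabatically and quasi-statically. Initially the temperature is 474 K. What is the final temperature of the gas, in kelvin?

For a reversible adiabat TV^(γ−1) is constant, so T₂ = T₁ (V₁/V₂)^(γ−1).
T₂ = 474 × (14.3/254)^(0.3) = 200 K.

T₂ ≈ 200 K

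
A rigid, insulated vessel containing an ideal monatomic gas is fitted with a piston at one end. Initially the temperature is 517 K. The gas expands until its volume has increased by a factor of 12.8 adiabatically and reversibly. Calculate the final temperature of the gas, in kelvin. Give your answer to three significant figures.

T₂ ≈ 94.5 K

Adiabatic: T₁V₁^(γ−1) = T₂V₂^(γ−1) ⇒ T₂ = T₁ (V₁/V₂)^(γ−1).
For a monatomic ideal gas γ = 5/3, so γ−1 = 2/3.
T₂ = 517 × (1/12.8)^(2/3) = 94.48 K.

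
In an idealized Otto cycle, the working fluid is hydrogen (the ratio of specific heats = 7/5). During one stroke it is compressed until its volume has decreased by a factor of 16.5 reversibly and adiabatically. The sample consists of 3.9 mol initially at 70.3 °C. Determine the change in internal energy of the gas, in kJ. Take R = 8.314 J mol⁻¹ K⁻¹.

For a reversible adiabat TV^(γ−1) is constant, so T₂ = T₁ (V₁/V₂)^(γ−1).
T₁ = 70.3 °C = 343.4 K.
T₂ = 343.4 × 16.5^(2/5) = 1054 K.
Q = 0, so ΔU = W_on_gas = nCᵥΔT with Cᵥ = R/(γ−1) = 20.79 J/(mol·K).
ΔU = 3.9 × 20.79 × (1054 − 343.4) = 57600 J.

ΔU ≈ 57.6 kJ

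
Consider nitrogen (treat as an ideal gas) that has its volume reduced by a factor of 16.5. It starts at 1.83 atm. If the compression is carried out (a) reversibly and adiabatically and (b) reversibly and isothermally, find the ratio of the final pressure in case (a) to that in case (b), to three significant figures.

P_adiabatic / P_isothermal ≈ 3.07

For a diatomic ideal gas γ = 7/5.
Isothermal: P_b = P₁(V₁/V₂) = 1.83×16.5.
Adiabatic: P_a = P₁(V₁/V₂)^γ = 1.83×16.5^(7/5).
P_a/P_b = (V₁/V₂)^(γ−1) = 16.5^(2/5) = 3.069.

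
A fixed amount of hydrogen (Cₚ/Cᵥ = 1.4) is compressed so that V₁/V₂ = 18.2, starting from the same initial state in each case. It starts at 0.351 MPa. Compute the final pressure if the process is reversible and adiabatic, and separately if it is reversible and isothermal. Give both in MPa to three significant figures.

adiabatic: 20.4 MPa; isothermal: 6.39 MPa

Isothermal: P₂ = P₁(V₁/V₂) = 0.351×18.2 = 6.388 MPa.
Adiabatic: P₂ = P₁(V₁/V₂)^γ = 0.351×18.2^(1.4) = 20.39 MPa.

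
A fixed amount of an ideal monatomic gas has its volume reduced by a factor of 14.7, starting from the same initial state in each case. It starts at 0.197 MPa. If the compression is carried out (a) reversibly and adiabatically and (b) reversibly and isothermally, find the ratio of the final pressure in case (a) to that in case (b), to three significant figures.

For a monatomic ideal gas γ = 5/3.
Isothermal: P_b = P₁(V₁/V₂) = 0.197×14.7.
Adiabatic: P_a = P₁(V₁/V₂)^γ = 0.197×14.7^(5/3).
P_a/P_b = (V₁/V₂)^(γ−1) = 14.7^(2/3) = 6.001.

P_adiabatic / P_isothermal ≈ 6.00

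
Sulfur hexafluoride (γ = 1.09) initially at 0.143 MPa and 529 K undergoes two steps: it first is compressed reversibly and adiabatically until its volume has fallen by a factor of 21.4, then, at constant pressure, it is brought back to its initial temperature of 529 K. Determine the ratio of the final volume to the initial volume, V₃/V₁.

V₃/V₁ ≈ 0.0355

Adiabatic step: V₂/V₁ = 0.04673; T₂ = T₁·21.4^(0.09) = 696.9 K.
Isobaric step: V₃/V₂ = T₃/T₂ = 529/696.9.
V₃/V₁ = (V₂/V₁)(V₃/V₂) = 0.04673 × (529/696.9) = 0.03547.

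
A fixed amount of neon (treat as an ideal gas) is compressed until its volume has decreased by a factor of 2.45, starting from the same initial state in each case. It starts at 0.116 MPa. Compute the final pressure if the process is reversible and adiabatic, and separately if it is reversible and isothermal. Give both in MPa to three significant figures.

For a monatomic ideal gas γ = 5/3.
Isothermal: P₂ = P₁(V₁/V₂) = 0.116×2.45 = 0.2842 MPa.
Adiabatic: P₂ = P₁(V₁/V₂)^γ = 0.116×2.45^(5/3) = 0.5165 MPa.

adiabatic: 0.516 MPa; isothermal: 0.284 MPa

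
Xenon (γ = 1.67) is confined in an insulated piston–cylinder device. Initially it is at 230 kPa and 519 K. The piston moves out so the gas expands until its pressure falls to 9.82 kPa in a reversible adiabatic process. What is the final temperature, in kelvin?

Adiabatic: T₂/T₁ = (P₂/P₁)^((γ−1)/γ).
T₂ = 519 × (9.82/230)^(0.401) = 146.4 K.

T₂ ≈ 146 K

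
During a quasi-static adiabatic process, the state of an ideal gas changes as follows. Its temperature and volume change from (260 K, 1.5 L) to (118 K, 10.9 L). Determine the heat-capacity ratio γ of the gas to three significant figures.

TV^(γ−1) = const ⇒ γ − 1 = ln(T₂/T₁) / ln(V₁/V₂).
γ = 1 + ln(118/260) / ln(1.5/10.9) = 1.398.

γ ≈ 1.40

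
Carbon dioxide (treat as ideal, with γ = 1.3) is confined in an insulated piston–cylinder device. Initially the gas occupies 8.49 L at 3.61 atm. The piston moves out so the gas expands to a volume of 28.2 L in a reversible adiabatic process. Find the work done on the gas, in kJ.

P₂ = P₁(V₁/V₂)^γ = 3.61×(8.49/28.2)^(1.3) = 0.7582 atm.
For a reversible adiabat, W_by_gas = (P₁V₁ − P₂V₂)/(γ−1).
W_by = (365800×0.00849 − 76820×0.0282) / (0.3) = 3130 J.
W_on_gas = −W_by = -3130 J.

W ≈ -3.13 kJ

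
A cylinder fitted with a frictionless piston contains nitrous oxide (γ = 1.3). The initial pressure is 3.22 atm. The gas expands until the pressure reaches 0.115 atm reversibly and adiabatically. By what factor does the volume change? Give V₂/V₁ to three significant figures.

V₂/V₁ ≈ 13.0

From PV^γ = const, V₂/V₁ = (P₁/P₂)^(1/γ).
V₂/V₁ = (3.22/0.115)^(0.769) = 12.98.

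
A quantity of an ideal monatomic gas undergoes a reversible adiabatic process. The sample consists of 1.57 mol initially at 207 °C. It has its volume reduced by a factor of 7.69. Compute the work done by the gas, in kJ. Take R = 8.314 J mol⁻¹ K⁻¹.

W ≈ -27.2 kJ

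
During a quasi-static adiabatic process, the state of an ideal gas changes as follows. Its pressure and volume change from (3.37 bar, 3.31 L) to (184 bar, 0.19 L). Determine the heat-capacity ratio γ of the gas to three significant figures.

γ ≈ 1.40

PV^γ = const ⇒ γ = ln(P₂/P₁) / ln(V₁/V₂).
γ = ln(184/3.37) / ln(3.31/0.19) = 1.4.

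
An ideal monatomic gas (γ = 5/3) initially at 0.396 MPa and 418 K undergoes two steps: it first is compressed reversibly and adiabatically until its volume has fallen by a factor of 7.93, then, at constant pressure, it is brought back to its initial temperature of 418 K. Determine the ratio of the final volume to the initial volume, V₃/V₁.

Adiabatic step: V₂/V₁ = 0.1261; T₂ = T₁·7.93^(2/3) = 1662 K.
Isobaric step: V₃/V₂ = T₃/T₂ = 418/1662.
V₃/V₁ = (V₂/V₁)(V₃/V₂) = 0.1261 × (418/1662) = 0.03171.

V₃/V₁ ≈ 0.0317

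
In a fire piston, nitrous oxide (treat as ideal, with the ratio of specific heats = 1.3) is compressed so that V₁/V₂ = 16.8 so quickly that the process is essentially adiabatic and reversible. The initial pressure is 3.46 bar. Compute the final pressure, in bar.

P₂ ≈ 136 bar

Since PV^γ is constant along a reversible adiabat, P₂ = P₁ (V₁/V₂)^γ.
P₂ = 3.46 × 16.8^(1.3) = 135.5 bar.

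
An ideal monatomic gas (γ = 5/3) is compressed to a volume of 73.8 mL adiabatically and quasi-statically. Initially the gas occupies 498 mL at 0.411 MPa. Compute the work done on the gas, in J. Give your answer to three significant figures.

P₂ = P₁(V₁/V₂)^γ = 0.411×(498/73.8)^(5/3) = 9.904 MPa.
For a reversible adiabat, W_by_gas = (P₁V₁ − P₂V₂)/(γ−1).
W_by = (411000×0.000498 − 9.904×10^6×7.38×10^-5) / (2/3) = -789.3 J.
W_on_gas = −W_by = 789.3 J.

W ≈ 789 J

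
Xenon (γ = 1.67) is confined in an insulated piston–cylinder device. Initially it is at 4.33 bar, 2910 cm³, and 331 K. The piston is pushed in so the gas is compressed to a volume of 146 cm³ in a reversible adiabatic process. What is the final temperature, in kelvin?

T₂ ≈ 2460 K

Adiabatic: T₁V₁^(γ−1) = T₂V₂^(γ−1) ⇒ T₂ = T₁ (V₁/V₂)^(γ−1).
T₂ = 331 × (2910/146)^(0.67) = 2458 K.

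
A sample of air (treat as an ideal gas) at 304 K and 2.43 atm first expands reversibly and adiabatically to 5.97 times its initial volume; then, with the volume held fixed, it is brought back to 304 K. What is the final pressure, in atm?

P₃ ≈ 0.407 atm

For a diatomic ideal gas γ = 7/5.
Adiabatic step (PV^γ = const): P₂ = 2.43×(1/5.97)^(7/5) = 0.1992 atm; T₂ = 304×(1/5.97)^(2/5) = 148.8 K.
Isochoric: P₃ = P₂(T₃/T₂) = 0.1992 × (304/148.8) = 0.407 atm.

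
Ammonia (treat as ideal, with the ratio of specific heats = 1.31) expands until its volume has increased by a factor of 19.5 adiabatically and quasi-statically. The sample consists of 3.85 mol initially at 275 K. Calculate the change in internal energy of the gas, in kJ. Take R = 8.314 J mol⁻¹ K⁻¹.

ΔU ≈ -17.1 kJ

Adiabatic: T₁V₁^(γ−1) = T₂V₂^(γ−1) ⇒ T₂ = T₁ (V₁/V₂)^(γ−1).
T₂ = 275 × (1/19.5)^(0.31) = 109.5 K.
Q = 0, so ΔU = W_on_gas = nCᵥΔT with Cᵥ = R/(γ−1) = 26.82 J/(mol·K).
ΔU = 3.85 × 26.82 × (109.5 − 275) = -17090 J.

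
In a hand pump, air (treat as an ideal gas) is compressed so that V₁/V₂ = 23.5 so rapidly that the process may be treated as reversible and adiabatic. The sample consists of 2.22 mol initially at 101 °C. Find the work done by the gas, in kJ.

W ≈ -43.8 kJ

Adiabatic: T₁V₁^(γ−1) = T₂V₂^(γ−1) ⇒ T₂ = T₁ (V₁/V₂)^(γ−1).
γ = 7/5 for a diatomic ideal gas, so γ−1 = 2/5.
T₁ = 101 °C = 374.1 K.
T₂ = 374.1 × 23.5^(2/5) = 1323 K.
Q = 0, so ΔU = W_on_gas = nCᵥΔT with Cᵥ = R/(γ−1) = 20.79 J/(mol·K).
ΔU = 2.22 × 20.79 × (1323 − 374.1) = 43770 J.
Work done by the gas = −ΔU = -43770 J.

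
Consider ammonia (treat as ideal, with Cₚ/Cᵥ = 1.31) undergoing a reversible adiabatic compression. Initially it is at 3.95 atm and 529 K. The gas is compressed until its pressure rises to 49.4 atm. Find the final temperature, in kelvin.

T₂ ≈ 962 K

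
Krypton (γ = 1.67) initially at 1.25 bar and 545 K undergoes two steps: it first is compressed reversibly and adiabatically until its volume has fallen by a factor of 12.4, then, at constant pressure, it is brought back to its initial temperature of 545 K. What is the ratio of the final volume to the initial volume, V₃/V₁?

Adiabatic step: V₂/V₁ = 0.08065; T₂ = T₁·12.4^(0.67) = 2944 K.
Isobaric step: V₃/V₂ = T₃/T₂ = 545/2944.
V₃/V₁ = (V₂/V₁)(V₃/V₂) = 0.08065 × (545/2944) = 0.01493.

V₃/V₁ ≈ 0.0149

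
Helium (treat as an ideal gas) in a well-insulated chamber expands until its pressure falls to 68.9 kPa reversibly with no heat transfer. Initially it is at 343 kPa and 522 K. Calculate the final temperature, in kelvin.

Adiabatic: T₂/T₁ = (P₂/P₁)^((γ−1)/γ).
For a monatomic ideal gas γ = 5/3, so (γ−1)/γ = 2/5.
T₂ = 522 × (68.9/343)^(2/5) = 274.7 K.

T₂ ≈ 275 K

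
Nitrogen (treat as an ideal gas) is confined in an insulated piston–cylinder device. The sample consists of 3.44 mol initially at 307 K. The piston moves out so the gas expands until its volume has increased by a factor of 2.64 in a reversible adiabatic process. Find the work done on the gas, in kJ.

W ≈ -7.06 kJ

Adiabatic: T₁V₁^(γ−1) = T₂V₂^(γ−1) ⇒ T₂ = T₁ (V₁/V₂)^(γ−1).
γ = 7/5 for a diatomic ideal gas, so γ−1 = 2/5.
T₂ = 307 × (1/2.64)^(2/5) = 208.2 K.
Q = 0, so ΔU = W_on_gas = nCᵥΔT with Cᵥ = R/(γ−1) = 20.79 J/(mol·K).
ΔU = 3.44 × 20.79 × (208.2 − 307) = -7064 J.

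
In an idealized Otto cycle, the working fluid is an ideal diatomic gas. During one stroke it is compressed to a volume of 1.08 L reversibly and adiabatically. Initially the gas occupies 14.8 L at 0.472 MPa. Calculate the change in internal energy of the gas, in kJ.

ΔU ≈ 32.3 kJ

γ = 7/5 for a diatomic ideal gas.
P₂ = P₁(V₁/V₂)^γ = 0.472×(14.8/1.08)^(7/5) = 18.43 MPa.
For a reversible adiabat, W_by_gas = (P₁V₁ − P₂V₂)/(γ−1).
W_by = (472000×0.0148 − 1.843×10^7×0.00108) / (2/5) = -32300 J.
Q = 0 ⇒ ΔU = −W_by = 32300 J.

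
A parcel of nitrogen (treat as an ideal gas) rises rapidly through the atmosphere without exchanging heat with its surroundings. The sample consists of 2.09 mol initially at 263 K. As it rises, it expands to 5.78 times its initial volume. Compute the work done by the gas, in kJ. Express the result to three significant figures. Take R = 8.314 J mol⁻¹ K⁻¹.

W ≈ 5.76 kJ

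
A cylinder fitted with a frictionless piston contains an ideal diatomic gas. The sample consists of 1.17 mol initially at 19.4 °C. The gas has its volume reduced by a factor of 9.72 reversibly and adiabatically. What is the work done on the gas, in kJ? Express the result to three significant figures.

Adiabatic: T₁V₁^(γ−1) = T₂V₂^(γ−1) ⇒ T₂ = T₁ (V₁/V₂)^(γ−1).
γ = 7/5 for a diatomic ideal gas, so γ−1 = 2/5.
T₁ = 19.4 °C = 292.5 K.
T₂ = 292.5 × 9.72^(2/5) = 726.6 K.
Q = 0, so ΔU = W_on_gas = nCᵥΔT with Cᵥ = R/(γ−1) = 20.79 J/(mol·K).
ΔU = 1.17 × 20.79 × (726.6 − 292.5) = 10550 J.

W ≈ 10.6 kJ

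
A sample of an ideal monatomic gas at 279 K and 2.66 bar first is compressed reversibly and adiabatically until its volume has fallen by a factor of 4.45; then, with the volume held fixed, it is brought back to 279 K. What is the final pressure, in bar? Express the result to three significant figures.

For a monatomic ideal gas γ = 5/3.
Adiabatic step (PV^γ = const): P₂ = 2.66×4.45^(5/3) = 32.02 bar; T₂ = 279×4.45^(2/3) = 754.8 K.
Isochoric: P₃ = P₂(T₃/T₂) = 32.02 × (279/754.8) = 11.84 bar.

P₃ ≈ 11.8 bar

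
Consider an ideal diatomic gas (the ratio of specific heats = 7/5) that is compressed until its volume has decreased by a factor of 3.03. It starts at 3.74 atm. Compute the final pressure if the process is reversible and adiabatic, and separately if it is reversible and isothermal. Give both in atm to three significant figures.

Isothermal: P₂ = P₁(V₁/V₂) = 3.74×3.03 = 11.33 atm.
Adiabatic: P₂ = P₁(V₁/V₂)^γ = 3.74×3.03^(7/5) = 17.66 atm.

adiabatic: 17.7 atm; isothermal: 11.3 atm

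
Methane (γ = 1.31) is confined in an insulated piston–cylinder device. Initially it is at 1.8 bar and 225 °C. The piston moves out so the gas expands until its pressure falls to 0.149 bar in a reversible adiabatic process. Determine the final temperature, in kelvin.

T₂ ≈ 276 K

Along an adiabat T P^((1−γ)/γ) is constant, so T₂ = T₁ (P₂/P₁)^((γ−1)/γ).
T₁ = 225 °C = 498.1 K.
T₂ = 498.1 × (0.149/1.8)^(0.237) = 276.2 K.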